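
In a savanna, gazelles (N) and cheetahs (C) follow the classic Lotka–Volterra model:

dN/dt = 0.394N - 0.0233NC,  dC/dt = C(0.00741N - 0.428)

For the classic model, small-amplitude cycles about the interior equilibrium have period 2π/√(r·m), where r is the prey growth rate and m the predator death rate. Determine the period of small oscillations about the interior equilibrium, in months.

Here r = 0.394 and m = 0.428, so r·m = 0.169.
ω = √0.169 = 0.411 per month, hence T = 2π/ω ≈ 15.3 months.

T ≈ 15.3 months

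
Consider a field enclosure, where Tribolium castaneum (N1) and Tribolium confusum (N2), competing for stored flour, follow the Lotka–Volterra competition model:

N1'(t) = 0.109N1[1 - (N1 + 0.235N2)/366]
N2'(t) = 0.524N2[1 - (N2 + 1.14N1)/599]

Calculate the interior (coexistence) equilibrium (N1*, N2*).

Setting both brackets to zero gives the nullclines N1 + 0.235N2 = 366 and 1.14N1 + N2 = 599.
Substituting N2 = 599 - 1.14N1 into the first: N1(1 - 0.235·1.14) = 366 - 0.235·599.
So N1* = 225/0.732 = 308, and then N2* = 599 - 1.14·308 = 248.

N1* ≈ 308, N2* ≈ 248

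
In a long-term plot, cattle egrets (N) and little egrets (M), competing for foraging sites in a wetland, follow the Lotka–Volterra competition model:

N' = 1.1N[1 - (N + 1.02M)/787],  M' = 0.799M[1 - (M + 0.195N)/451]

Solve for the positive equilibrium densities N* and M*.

Setting both brackets to zero gives the nullclines N + 1.02M = 787 and 0.195N + M = 451.
Substituting M = 451 - 0.195N into the first: N(1 - 1.02·0.195) = 787 - 1.02·451.
So N* = 327/0.801 = 408, and then M* = 451 - 0.195·408 = 371.

N* ≈ 408, M* ≈ 371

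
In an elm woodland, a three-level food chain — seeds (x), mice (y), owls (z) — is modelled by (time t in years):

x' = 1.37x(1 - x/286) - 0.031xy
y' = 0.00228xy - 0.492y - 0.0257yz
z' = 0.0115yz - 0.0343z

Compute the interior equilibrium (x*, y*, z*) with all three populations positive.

x* ≈ 267, y* ≈ 2.98, z* ≈ 4.52

From dz/dt = 0: 0.0115y* = 0.0343, so y* = 2.98.
From dx/dt = 0: 1.37(1 - x*/286) = 0.031·2.98, giving x* = 286·(1 - 0.0675) = 267.
From dy/dt = 0: 0.00228·267 - 0.492 = 0.0257z*, so z* = 0.116/0.0257 = 4.52.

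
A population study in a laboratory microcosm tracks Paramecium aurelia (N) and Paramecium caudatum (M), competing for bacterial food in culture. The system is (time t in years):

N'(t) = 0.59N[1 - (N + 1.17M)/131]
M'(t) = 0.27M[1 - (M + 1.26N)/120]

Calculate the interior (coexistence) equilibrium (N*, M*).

Setting both brackets to zero gives the nullclines N + 1.17M = 131 and 1.26N + M = 120.
Substituting M = 120 - 1.26N into the first: N(1 - 1.17·1.26) = 131 - 1.17·120.
So N* = -9.4/-0.474 = 19.8, and then M* = 120 - 1.26·19.8 = 95.

N* ≈ 19.8, M* ≈ 95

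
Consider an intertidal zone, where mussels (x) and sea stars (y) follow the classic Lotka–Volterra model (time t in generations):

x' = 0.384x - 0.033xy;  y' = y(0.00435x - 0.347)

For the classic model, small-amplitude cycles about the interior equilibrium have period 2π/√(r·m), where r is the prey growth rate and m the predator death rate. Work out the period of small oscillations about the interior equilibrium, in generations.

T ≈ 17.2 generations

Here r = 0.384 and m = 0.347, so r·m = 0.133.
ω = √0.133 = 0.365 per generation, hence T = 2π/ω ≈ 17.2 generations.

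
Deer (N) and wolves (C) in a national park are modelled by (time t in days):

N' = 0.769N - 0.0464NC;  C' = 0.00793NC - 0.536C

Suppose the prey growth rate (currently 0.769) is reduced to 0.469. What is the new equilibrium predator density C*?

At the interior fixed point, setting dN/dt = 0 with N > 0 fixes C* = (prey growth rate)/(NC coefficient) — independent of the other coefficients.
With the change, C* = 0.469/0.0464 = 10.1; it falls from 16.6.

C* ≈ 10.1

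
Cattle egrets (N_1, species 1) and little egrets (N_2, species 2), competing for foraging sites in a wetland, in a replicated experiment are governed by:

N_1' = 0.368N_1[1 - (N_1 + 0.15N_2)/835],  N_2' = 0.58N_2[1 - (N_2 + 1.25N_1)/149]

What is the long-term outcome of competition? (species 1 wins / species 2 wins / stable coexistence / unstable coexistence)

species 1 excludes species 2

Compare the nullcline intercepts: K1/α12 = 835/0.15 = 5570 > K2 = 149; K2/α21 = 149/1.25 = 119 < K1 = 835.
Since the inequalities point opposite ways, species 1 can invade but species 2 cannot.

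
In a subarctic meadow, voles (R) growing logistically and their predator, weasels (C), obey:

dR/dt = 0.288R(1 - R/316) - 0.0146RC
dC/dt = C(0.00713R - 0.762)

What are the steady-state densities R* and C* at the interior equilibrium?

From dC/dt = 0 with C > 0: 0.00713R* = 0.762, so R* = 107.
Substitute into dR/dt = 0: 0.288(1 - 107/316) = 0.0146C*.
The bracket is 0.662, giving C* = 0.191/0.0146 = 13.1.

R* ≈ 107, C* ≈ 13.1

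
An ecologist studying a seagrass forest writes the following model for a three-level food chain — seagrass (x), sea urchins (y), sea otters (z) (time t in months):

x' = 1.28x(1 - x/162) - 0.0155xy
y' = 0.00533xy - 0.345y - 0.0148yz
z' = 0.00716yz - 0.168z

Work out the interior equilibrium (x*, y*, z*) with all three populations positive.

x* ≈ 116, y* ≈ 23.5, z* ≈ 18.5

From dz/dt = 0: 0.00716y* = 0.168, so y* = 23.5.
From dx/dt = 0: 1.28(1 - x*/162) = 0.0155·23.5, giving x* = 162·(1 - 0.284) = 116.
From dy/dt = 0: 0.00533·116 - 0.345 = 0.0148z*, so z* = 0.273/0.0148 = 18.5.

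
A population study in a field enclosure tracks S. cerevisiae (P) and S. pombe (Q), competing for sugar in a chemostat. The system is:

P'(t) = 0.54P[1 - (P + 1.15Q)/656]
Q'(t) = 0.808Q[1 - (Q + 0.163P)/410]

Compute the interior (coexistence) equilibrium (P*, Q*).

P* ≈ 227, Q* ≈ 373

Setting both brackets to zero gives the nullclines P + 1.15Q = 656 and 0.163P + Q = 410.
Substituting Q = 410 - 0.163P into the first: P(1 - 1.15·0.163) = 656 - 1.15·410.
So P* = 185/0.813 = 227, and then Q* = 410 - 0.163·227 = 373.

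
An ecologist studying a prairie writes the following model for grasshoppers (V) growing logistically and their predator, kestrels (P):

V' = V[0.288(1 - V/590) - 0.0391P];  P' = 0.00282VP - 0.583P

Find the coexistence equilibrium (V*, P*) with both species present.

V* ≈ 207, P* ≈ 4.78

From dP/dt = 0 with P > 0: 0.00282V* = 0.583, so V* = 207.
Substitute into dV/dt = 0: 0.288(1 - 207/590) = 0.0391P*.
The bracket is 0.65, giving P* = 0.187/0.0391 = 4.78.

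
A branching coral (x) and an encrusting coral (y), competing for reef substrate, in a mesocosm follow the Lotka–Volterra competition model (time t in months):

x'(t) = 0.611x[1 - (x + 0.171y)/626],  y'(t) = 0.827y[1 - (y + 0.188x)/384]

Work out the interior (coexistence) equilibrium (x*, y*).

x* ≈ 579, y* ≈ 275

Setting both brackets to zero gives the nullclines x + 0.171y = 626 and 0.188x + y = 384.
Substituting y = 384 - 0.188x into the first: x(1 - 0.171·0.188) = 626 - 0.171·384.
So x* = 560/0.968 = 579, and then y* = 384 - 0.188·579 = 275.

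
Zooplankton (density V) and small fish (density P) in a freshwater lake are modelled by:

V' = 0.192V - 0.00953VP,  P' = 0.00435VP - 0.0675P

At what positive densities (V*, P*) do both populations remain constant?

V* ≈ 15.5, P* ≈ 20.1

Set dP/dt = 0 with P > 0: 0.00435V - 0.0675 = 0, so V* = 0.0675/0.00435 = 15.5.
Set dV/dt = 0 with V > 0: 0.192 - 0.00953P = 0, so P* = 0.192/0.00953 = 20.1.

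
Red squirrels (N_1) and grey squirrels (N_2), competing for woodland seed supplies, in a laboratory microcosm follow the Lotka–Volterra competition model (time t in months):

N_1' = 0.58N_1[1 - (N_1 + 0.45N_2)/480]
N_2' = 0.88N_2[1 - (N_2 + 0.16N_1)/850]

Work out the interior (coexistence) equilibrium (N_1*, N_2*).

Setting both brackets to zero gives the nullclines N_1 + 0.45N_2 = 480 and 0.16N_1 + N_2 = 850.
Substituting N_2 = 850 - 0.16N_1 into the first: N_1(1 - 0.45·0.16) = 480 - 0.45·850.
So N_1* = 97.5/0.928 = 105, and then N_2* = 850 - 0.16·105 = 833.

N_1* ≈ 105, N_2* ≈ 833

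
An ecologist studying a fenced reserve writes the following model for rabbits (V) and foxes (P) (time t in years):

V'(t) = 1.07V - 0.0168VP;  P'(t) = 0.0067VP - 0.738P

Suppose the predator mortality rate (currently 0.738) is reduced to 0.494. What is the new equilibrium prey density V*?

V* ≈ 73.7

At the interior fixed point, setting dP/dt = 0 with P > 0 fixes V* = (predator death rate)/(VP coefficient) — independent of the other coefficients.
With the change, V* = 0.494/0.0067 = 73.7; it falls from 110.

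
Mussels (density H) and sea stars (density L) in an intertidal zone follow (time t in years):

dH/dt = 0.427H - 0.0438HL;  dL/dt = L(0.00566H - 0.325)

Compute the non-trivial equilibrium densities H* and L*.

H* ≈ 57.4, L* ≈ 9.75

Set dL/dt = 0 with L > 0: 0.00566H - 0.325 = 0, so H* = 0.325/0.00566 = 57.4.
Set dH/dt = 0 with H > 0: 0.427 - 0.0438L = 0, so L* = 0.427/0.0438 = 9.75.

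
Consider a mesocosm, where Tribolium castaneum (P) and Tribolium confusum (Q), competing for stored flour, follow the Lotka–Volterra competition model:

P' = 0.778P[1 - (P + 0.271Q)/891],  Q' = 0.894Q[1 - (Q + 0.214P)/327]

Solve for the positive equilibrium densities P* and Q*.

P* ≈ 852, Q* ≈ 145

Setting both brackets to zero gives the nullclines P + 0.271Q = 891 and 0.214P + Q = 327.
Substituting Q = 327 - 0.214P into the first: P(1 - 0.271·0.214) = 891 - 0.271·327.
So P* = 802/0.942 = 852, and then Q* = 327 - 0.214·852 = 145.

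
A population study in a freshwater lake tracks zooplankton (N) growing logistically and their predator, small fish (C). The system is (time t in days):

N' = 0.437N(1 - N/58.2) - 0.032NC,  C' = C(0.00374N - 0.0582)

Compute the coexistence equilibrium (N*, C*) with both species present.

N* ≈ 15.6, C* ≈ 10

From dC/dt = 0 with C > 0: 0.00374N* = 0.0582, so N* = 15.6.
Substitute into dN/dt = 0: 0.437(1 - 15.6/58.2) = 0.032C*.
The bracket is 0.733, giving C* = 0.32/0.032 = 10.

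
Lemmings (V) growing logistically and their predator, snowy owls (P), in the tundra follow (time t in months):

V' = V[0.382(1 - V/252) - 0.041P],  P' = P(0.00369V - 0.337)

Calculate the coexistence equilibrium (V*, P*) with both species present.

From dP/dt = 0 with P > 0: 0.00369V* = 0.337, so V* = 91.3.
Substitute into dV/dt = 0: 0.382(1 - 91.3/252) = 0.041P*.
The bracket is 0.638, giving P* = 0.244/0.041 = 5.94.

V* ≈ 91.3, P* ≈ 5.94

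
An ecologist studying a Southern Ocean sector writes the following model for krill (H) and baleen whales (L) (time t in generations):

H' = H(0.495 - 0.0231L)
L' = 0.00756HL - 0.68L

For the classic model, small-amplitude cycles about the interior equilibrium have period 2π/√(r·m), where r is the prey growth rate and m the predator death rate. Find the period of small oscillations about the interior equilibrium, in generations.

Here r = 0.495 and m = 0.68, so r·m = 0.337.
ω = √0.337 = 0.58 per generation, hence T = 2π/ω ≈ 10.8 generations.

T ≈ 10.8 generations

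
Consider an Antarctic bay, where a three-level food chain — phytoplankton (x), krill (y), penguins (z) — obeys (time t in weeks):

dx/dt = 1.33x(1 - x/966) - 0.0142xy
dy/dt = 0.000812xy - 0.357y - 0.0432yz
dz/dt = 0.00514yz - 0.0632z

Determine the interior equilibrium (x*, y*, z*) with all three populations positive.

x* ≈ 839, y* ≈ 12.3, z* ≈ 7.51

From dz/dt = 0: 0.00514y* = 0.0632, so y* = 12.3.
From dx/dt = 0: 1.33(1 - x*/966) = 0.0142·12.3, giving x* = 966·(1 - 0.131) = 839.
From dy/dt = 0: 0.000812·839 - 0.357 = 0.0432z*, so z* = 0.324/0.0432 = 7.51.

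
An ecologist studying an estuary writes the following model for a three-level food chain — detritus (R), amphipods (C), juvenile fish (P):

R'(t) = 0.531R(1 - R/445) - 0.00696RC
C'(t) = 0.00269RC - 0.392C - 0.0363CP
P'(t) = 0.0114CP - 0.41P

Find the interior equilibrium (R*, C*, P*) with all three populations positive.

R* ≈ 235, C* ≈ 36, P* ≈ 6.63

From dP/dt = 0: 0.0114C* = 0.41, so C* = 36.
From dR/dt = 0: 0.531(1 - R*/445) = 0.00696·36, giving R* = 445·(1 - 0.471) = 235.
From dC/dt = 0: 0.00269·235 - 0.392 = 0.0363P*, so P* = 0.241/0.0363 = 6.63.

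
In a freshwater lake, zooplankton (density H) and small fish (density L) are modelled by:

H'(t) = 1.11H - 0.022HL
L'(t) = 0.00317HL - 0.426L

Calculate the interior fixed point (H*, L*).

H* ≈ 134, L* ≈ 50.5

Set dL/dt = 0 with L > 0: 0.00317H - 0.426 = 0, so H* = 0.426/0.00317 = 134.
Set dH/dt = 0 with H > 0: 1.11 - 0.022L = 0, so L* = 1.11/0.022 = 50.5.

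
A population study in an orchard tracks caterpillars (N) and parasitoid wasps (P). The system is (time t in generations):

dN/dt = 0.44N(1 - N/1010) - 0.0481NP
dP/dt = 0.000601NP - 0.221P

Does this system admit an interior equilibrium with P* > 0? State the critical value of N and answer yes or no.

Threshold N = 368; K > 368, so yes, the predator persists.

The predator equation gives dP/dt > 0 only when N > 0.221/0.000601 = 368.
Without the predator, N → K = 1010. Since 1010 > 368, the predator can invade and persist.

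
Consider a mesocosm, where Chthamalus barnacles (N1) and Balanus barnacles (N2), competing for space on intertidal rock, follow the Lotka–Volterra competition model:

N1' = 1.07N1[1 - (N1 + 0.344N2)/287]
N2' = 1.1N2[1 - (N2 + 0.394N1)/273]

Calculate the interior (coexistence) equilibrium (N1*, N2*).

N1* ≈ 223, N2* ≈ 185

Setting both brackets to zero gives the nullclines N1 + 0.344N2 = 287 and 0.394N1 + N2 = 273.
Substituting N2 = 273 - 0.394N1 into the first: N1(1 - 0.344·0.394) = 287 - 0.344·273.
So N1* = 193/0.864 = 223, and then N2* = 273 - 0.394·223 = 185.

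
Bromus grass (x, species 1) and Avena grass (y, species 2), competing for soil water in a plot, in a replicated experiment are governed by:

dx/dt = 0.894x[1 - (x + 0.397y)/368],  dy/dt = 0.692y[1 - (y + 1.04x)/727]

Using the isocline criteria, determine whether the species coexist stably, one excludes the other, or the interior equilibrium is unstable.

stable coexistence

Compare the nullcline intercepts: K1/α12 = 368/0.397 = 927 > K2 = 727; K2/α21 = 727/1.04 = 699 > K1 = 368.
Since both inequalities hold, each species can invade when rare, so the interior equilibrium is stable.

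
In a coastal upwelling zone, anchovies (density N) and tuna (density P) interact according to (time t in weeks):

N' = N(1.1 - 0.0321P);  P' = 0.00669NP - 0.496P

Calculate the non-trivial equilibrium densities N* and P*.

Set dP/dt = 0 with P > 0: 0.00669N - 0.496 = 0, so N* = 0.496/0.00669 = 74.1.
Set dN/dt = 0 with N > 0: 1.1 - 0.0321P = 0, so P* = 1.1/0.0321 = 34.3.

N* ≈ 74.1, P* ≈ 34.3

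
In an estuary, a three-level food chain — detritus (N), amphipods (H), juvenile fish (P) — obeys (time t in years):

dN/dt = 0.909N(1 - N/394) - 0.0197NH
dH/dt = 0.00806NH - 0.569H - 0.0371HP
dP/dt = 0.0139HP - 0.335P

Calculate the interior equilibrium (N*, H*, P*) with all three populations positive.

From dP/dt = 0: 0.0139H* = 0.335, so H* = 24.1.
From dN/dt = 0: 0.909(1 - N*/394) = 0.0197·24.1, giving N* = 394·(1 - 0.522) = 188.
From dH/dt = 0: 0.00806·188 - 0.569 = 0.0371P*, so P* = 0.948/0.0371 = 25.6.

N* ≈ 188, H* ≈ 24.1, P* ≈ 25.6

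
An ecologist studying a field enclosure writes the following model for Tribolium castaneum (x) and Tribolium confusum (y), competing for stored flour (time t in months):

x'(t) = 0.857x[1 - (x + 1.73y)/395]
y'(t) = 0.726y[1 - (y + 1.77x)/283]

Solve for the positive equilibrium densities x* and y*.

Setting both brackets to zero gives the nullclines x + 1.73y = 395 and 1.77x + y = 283.
Substituting y = 283 - 1.77x into the first: x(1 - 1.73·1.77) = 395 - 1.73·283.
So x* = -94.6/-2.06 = 45.9, and then y* = 283 - 1.77·45.9 = 202.

x* ≈ 45.9, y* ≈ 202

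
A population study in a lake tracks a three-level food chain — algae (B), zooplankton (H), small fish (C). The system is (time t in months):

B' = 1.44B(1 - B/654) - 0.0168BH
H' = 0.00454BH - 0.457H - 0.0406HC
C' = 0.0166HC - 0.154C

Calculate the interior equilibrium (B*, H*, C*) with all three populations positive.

From dC/dt = 0: 0.0166H* = 0.154, so H* = 9.28.
From dB/dt = 0: 1.44(1 - B*/654) = 0.0168·9.28, giving B* = 654·(1 - 0.108) = 583.
From dH/dt = 0: 0.00454·583 - 0.457 = 0.0406C*, so C* = 2.19/0.0406 = 54.

B* ≈ 583, H* ≈ 9.28, C* ≈ 54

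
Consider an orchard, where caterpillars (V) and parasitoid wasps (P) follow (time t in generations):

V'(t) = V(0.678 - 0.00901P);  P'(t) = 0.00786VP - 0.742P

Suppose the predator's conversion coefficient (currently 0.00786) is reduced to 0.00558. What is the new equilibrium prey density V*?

At the interior fixed point, setting dP/dt = 0 with P > 0 fixes V* = (predator death rate)/(VP coefficient) — independent of the other coefficients.
With the change, V* = 0.742/0.00558 = 133; it rises from 94.4.

V* ≈ 133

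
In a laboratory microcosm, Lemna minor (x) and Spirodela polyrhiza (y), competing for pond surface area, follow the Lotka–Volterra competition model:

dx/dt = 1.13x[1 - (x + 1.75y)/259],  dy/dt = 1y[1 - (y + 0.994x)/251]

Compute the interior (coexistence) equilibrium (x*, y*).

x* ≈ 244, y* ≈ 8.72

Setting both brackets to zero gives the nullclines x + 1.75y = 259 and 0.994x + y = 251.
Substituting y = 251 - 0.994x into the first: x(1 - 1.75·0.994) = 259 - 1.75·251.
So x* = -180/-0.74 = 244, and then y* = 251 - 0.994·244 = 8.72.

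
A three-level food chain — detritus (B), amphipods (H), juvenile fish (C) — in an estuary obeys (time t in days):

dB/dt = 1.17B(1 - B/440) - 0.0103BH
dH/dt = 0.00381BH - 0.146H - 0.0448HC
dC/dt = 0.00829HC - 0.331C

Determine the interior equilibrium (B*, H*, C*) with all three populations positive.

B* ≈ 285, H* ≈ 39.9, C* ≈ 21

From dC/dt = 0: 0.00829H* = 0.331, so H* = 39.9.
From dB/dt = 0: 1.17(1 - B*/440) = 0.0103·39.9, giving B* = 440·(1 - 0.351) = 285.
From dH/dt = 0: 0.00381·285 - 0.146 = 0.0448C*, so C* = 0.941/0.0448 = 21.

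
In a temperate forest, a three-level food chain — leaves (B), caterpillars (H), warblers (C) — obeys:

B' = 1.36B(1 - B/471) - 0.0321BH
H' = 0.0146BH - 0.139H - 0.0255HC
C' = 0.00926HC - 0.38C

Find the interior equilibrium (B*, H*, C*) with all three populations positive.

B* ≈ 14.8, H* ≈ 41, C* ≈ 3.02

From dC/dt = 0: 0.00926H* = 0.38, so H* = 41.
From dB/dt = 0: 1.36(1 - B*/471) = 0.0321·41, giving B* = 471·(1 - 0.969) = 14.8.
From dH/dt = 0: 0.0146·14.8 - 0.139 = 0.0255C*, so C* = 0.077/0.0255 = 3.02.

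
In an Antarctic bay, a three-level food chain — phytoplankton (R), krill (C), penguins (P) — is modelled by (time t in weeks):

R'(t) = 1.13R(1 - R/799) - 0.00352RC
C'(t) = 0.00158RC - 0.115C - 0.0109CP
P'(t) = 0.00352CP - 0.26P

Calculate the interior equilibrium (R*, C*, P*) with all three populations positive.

R* ≈ 615, C* ≈ 73.9, P* ≈ 78.6

From dP/dt = 0: 0.00352C* = 0.26, so C* = 73.9.
From dR/dt = 0: 1.13(1 - R*/799) = 0.00352·73.9, giving R* = 799·(1 - 0.23) = 615.
From dC/dt = 0: 0.00158·615 - 0.115 = 0.0109P*, so P* = 0.857/0.0109 = 78.6.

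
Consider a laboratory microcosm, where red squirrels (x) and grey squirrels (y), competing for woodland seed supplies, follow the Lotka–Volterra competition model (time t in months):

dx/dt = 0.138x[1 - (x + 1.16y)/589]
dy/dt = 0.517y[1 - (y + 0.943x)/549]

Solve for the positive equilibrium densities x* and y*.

x* ≈ 510, y* ≈ 68.5

Setting both brackets to zero gives the nullclines x + 1.16y = 589 and 0.943x + y = 549.
Substituting y = 549 - 0.943x into the first: x(1 - 1.16·0.943) = 589 - 1.16·549.
So x* = -47.8/-0.0939 = 510, and then y* = 549 - 0.943·510 = 68.5.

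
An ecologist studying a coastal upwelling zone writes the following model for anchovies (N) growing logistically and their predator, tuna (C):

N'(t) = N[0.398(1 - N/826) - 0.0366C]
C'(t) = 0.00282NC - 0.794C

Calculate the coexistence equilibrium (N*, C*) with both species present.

From dC/dt = 0 with C > 0: 0.00282N* = 0.794, so N* = 282.
Substitute into dN/dt = 0: 0.398(1 - 282/826) = 0.0366C*.
The bracket is 0.659, giving C* = 0.262/0.0366 = 7.17.

N* ≈ 282, C* ≈ 7.17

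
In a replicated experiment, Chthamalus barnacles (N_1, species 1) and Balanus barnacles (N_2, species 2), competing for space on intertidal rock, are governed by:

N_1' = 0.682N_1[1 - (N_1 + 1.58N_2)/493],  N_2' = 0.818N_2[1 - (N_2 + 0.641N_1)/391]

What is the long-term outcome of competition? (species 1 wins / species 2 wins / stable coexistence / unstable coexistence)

Compare the nullcline intercepts: K1/α12 = 493/1.58 = 312 < K2 = 391; K2/α21 = 391/0.641 = 610 > K1 = 493.
Since the inequalities point opposite ways, species 2 can invade but species 1 cannot.

species 2 excludes species 1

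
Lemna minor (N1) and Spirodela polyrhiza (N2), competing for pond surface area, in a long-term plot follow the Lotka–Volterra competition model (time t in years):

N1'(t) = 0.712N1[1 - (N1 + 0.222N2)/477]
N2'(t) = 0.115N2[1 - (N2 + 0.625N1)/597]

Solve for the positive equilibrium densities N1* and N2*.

N1* ≈ 400, N2* ≈ 347

Setting both brackets to zero gives the nullclines N1 + 0.222N2 = 477 and 0.625N1 + N2 = 597.
Substituting N2 = 597 - 0.625N1 into the first: N1(1 - 0.222·0.625) = 477 - 0.222·597.
So N1* = 344/0.861 = 400, and then N2* = 597 - 0.625·400 = 347.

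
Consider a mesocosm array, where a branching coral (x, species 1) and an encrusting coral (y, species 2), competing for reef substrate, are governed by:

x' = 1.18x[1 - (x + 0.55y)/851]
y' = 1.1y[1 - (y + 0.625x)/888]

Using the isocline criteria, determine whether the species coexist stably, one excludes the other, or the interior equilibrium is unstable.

Compare the nullcline intercepts: K1/α12 = 851/0.55 = 1550 > K2 = 888; K2/α21 = 888/0.625 = 1420 > K1 = 851.
Since both inequalities hold, each species can invade when rare, so the interior equilibrium is stable.

stable coexistence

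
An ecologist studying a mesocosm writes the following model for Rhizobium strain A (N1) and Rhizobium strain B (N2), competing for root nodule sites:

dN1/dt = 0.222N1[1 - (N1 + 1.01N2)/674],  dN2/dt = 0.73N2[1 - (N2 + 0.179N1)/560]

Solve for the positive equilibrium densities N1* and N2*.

N1* ≈ 132, N2* ≈ 536

Setting both brackets to zero gives the nullclines N1 + 1.01N2 = 674 and 0.179N1 + N2 = 560.
Substituting N2 = 560 - 0.179N1 into the first: N1(1 - 1.01·0.179) = 674 - 1.01·560.
So N1* = 108/0.819 = 132, and then N2* = 560 - 0.179·132 = 536.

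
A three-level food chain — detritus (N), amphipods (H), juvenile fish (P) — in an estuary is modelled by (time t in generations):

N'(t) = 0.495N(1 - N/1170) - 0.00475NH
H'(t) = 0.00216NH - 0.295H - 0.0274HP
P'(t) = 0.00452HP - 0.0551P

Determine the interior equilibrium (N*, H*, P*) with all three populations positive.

From dP/dt = 0: 0.00452H* = 0.0551, so H* = 12.2.
From dN/dt = 0: 0.495(1 - N*/1170) = 0.00475·12.2, giving N* = 1170·(1 - 0.117) = 1030.
From dH/dt = 0: 0.00216·1030 - 0.295 = 0.0274P*, so P* = 1.94/0.0274 = 70.7.

N* ≈ 1030, H* ≈ 12.2, P* ≈ 70.7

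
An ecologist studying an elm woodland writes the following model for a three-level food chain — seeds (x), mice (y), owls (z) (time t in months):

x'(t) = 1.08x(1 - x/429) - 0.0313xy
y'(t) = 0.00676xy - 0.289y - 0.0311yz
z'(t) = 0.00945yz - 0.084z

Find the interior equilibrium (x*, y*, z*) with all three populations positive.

From dz/dt = 0: 0.00945y* = 0.084, so y* = 8.89.
From dx/dt = 0: 1.08(1 - x*/429) = 0.0313·8.89, giving x* = 429·(1 - 0.258) = 318.
From dy/dt = 0: 0.00676·318 - 0.289 = 0.0311z*, so z* = 1.86/0.0311 = 59.9.

x* ≈ 318, y* ≈ 8.89, z* ≈ 59.9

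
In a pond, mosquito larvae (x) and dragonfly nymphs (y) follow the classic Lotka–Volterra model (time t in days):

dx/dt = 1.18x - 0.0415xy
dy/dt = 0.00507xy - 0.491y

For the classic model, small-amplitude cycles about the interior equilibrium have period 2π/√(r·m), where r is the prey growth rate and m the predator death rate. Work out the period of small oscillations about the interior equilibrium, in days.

T ≈ 8.25 days

Here r = 1.18 and m = 0.491, so r·m = 0.579.
ω = √0.579 = 0.761 per day, hence T = 2π/ω ≈ 8.25 days.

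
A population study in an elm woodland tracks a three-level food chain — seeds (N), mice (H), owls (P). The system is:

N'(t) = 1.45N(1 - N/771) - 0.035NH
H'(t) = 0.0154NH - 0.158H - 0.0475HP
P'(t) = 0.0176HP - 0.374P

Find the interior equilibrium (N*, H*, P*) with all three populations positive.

N* ≈ 376, H* ≈ 21.2, P* ≈ 118

From dP/dt = 0: 0.0176H* = 0.374, so H* = 21.2.
From dN/dt = 0: 1.45(1 - N*/771) = 0.035·21.2, giving N* = 771·(1 - 0.513) = 376.
From dH/dt = 0: 0.0154·376 - 0.158 = 0.0475P*, so P* = 5.63/0.0475 = 118.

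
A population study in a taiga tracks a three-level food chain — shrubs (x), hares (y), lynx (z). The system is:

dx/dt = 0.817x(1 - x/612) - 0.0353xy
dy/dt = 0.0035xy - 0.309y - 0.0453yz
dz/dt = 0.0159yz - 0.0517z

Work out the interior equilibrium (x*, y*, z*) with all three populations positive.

x* ≈ 526, y* ≈ 3.25, z* ≈ 33.8

From dz/dt = 0: 0.0159y* = 0.0517, so y* = 3.25.
From dx/dt = 0: 0.817(1 - x*/612) = 0.0353·3.25, giving x* = 612·(1 - 0.14) = 526.
From dy/dt = 0: 0.0035·526 - 0.309 = 0.0453z*, so z* = 1.53/0.0453 = 33.8.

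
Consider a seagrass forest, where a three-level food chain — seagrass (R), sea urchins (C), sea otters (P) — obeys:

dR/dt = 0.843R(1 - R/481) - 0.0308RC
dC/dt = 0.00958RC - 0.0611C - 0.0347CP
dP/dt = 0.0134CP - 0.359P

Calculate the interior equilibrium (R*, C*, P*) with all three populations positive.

From dP/dt = 0: 0.0134C* = 0.359, so C* = 26.8.
From dR/dt = 0: 0.843(1 - R*/481) = 0.0308·26.8, giving R* = 481·(1 - 0.979) = 10.2.
From dC/dt = 0: 0.00958·10.2 - 0.0611 = 0.0347P*, so P* = 0.0364/0.0347 = 1.05.

R* ≈ 10.2, C* ≈ 26.8, P* ≈ 1.05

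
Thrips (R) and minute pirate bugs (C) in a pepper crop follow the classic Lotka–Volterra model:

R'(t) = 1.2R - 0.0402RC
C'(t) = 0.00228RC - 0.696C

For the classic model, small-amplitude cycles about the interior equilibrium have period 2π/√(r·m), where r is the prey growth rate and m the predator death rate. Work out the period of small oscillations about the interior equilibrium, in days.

T ≈ 6.88 days

Here r = 1.2 and m = 0.696, so r·m = 0.835.
ω = √0.835 = 0.914 per day, hence T = 2π/ω ≈ 6.88 days.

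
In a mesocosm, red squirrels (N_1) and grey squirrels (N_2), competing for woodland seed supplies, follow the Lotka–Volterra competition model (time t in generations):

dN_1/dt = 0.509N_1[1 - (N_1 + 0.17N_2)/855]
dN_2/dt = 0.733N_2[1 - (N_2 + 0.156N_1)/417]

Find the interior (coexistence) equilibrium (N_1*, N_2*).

Setting both brackets to zero gives the nullclines N_1 + 0.17N_2 = 855 and 0.156N_1 + N_2 = 417.
Substituting N_2 = 417 - 0.156N_1 into the first: N_1(1 - 0.17·0.156) = 855 - 0.17·417.
So N_1* = 784/0.973 = 805, and then N_2* = 417 - 0.156·805 = 291.

N_1* ≈ 805, N_2* ≈ 291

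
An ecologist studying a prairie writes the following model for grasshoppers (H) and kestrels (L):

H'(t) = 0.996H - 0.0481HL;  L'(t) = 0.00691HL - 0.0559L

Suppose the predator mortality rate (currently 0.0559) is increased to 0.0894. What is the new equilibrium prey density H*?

At the interior fixed point, setting dL/dt = 0 with L > 0 fixes H* = (predator death rate)/(HL coefficient) — independent of the other coefficients.
With the change, H* = 0.0894/0.00691 = 12.9; it rises from 8.09.

H* ≈ 12.9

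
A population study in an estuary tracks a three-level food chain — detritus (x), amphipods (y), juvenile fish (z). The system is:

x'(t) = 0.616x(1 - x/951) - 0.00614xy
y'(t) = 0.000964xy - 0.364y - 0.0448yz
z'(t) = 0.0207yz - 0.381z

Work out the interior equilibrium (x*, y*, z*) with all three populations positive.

x* ≈ 777, y* ≈ 18.4, z* ≈ 8.58

From dz/dt = 0: 0.0207y* = 0.381, so y* = 18.4.
From dx/dt = 0: 0.616(1 - x*/951) = 0.00614·18.4, giving x* = 951·(1 - 0.183) = 777.
From dy/dt = 0: 0.000964·777 - 0.364 = 0.0448z*, so z* = 0.385/0.0448 = 8.58.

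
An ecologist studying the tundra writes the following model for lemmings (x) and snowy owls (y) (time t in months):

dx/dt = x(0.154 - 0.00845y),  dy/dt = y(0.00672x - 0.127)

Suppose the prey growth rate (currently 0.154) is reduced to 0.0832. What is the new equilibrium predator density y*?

y* ≈ 9.85

At the interior fixed point, setting dx/dt = 0 with x > 0 fixes y* = (prey growth rate)/(xy coefficient) — independent of the other coefficients.
With the change, y* = 0.0832/0.00845 = 9.85; it falls from 18.2.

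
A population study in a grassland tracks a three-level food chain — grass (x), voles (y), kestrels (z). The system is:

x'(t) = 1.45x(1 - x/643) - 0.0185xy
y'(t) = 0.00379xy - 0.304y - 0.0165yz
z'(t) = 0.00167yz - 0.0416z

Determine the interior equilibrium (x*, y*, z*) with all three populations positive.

x* ≈ 439, y* ≈ 24.9, z* ≈ 82.3

From dz/dt = 0: 0.00167y* = 0.0416, so y* = 24.9.
From dx/dt = 0: 1.45(1 - x*/643) = 0.0185·24.9, giving x* = 643·(1 - 0.318) = 439.
From dy/dt = 0: 0.00379·439 - 0.304 = 0.0165z*, so z* = 1.36/0.0165 = 82.3.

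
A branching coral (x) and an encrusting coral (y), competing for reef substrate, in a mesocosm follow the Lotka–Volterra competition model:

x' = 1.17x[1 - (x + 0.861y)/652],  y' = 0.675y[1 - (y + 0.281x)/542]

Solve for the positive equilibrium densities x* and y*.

x* ≈ 244, y* ≈ 473

Setting both brackets to zero gives the nullclines x + 0.861y = 652 and 0.281x + y = 542.
Substituting y = 542 - 0.281x into the first: x(1 - 0.861·0.281) = 652 - 0.861·542.
So x* = 185/0.758 = 244, and then y* = 542 - 0.281·244 = 473.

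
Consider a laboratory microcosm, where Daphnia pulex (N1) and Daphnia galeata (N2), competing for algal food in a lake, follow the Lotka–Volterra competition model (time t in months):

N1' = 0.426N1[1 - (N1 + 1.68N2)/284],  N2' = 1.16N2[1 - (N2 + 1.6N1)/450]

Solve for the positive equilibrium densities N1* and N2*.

Setting both brackets to zero gives the nullclines N1 + 1.68N2 = 284 and 1.6N1 + N2 = 450.
Substituting N2 = 450 - 1.6N1 into the first: N1(1 - 1.68·1.6) = 284 - 1.68·450.
So N1* = -472/-1.69 = 280, and then N2* = 450 - 1.6·280 = 2.61.

N1* ≈ 280, N2* ≈ 2.61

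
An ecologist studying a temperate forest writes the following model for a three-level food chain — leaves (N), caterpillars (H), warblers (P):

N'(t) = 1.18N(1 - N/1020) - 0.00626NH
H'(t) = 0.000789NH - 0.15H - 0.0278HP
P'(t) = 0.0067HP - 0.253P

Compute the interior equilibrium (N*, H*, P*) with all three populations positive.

From dP/dt = 0: 0.0067H* = 0.253, so H* = 37.8.
From dN/dt = 0: 1.18(1 - N*/1020) = 0.00626·37.8, giving N* = 1020·(1 - 0.2) = 816.
From dH/dt = 0: 0.000789·816 - 0.15 = 0.0278P*, so P* = 0.494/0.0278 = 17.8.

N* ≈ 816, H* ≈ 37.8, P* ≈ 17.8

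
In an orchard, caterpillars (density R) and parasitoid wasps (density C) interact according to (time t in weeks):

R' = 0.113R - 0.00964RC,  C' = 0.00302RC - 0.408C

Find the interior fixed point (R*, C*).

Set dC/dt = 0 with C > 0: 0.00302R - 0.408 = 0, so R* = 0.408/0.00302 = 135.
Set dR/dt = 0 with R > 0: 0.113 - 0.00964C = 0, so C* = 0.113/0.00964 = 11.7.

R* ≈ 135, C* ≈ 11.7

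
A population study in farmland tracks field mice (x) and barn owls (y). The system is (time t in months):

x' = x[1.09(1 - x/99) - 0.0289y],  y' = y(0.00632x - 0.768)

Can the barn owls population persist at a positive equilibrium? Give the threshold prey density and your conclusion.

The predator equation gives dy/dt > 0 only when x > 0.768/0.00632 = 122.
Without the predator, x → K = 99. Since 99 < 122, the predator cannot invade.

Threshold x = 122; K < 122, so no, the predator goes extinct.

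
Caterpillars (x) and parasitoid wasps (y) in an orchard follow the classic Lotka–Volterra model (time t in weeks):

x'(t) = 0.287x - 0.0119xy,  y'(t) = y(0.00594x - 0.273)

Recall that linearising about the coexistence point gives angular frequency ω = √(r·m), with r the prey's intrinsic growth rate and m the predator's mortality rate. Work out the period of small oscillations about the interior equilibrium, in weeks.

Here r = 0.287 and m = 0.273, so r·m = 0.0784.
ω = √0.0784 = 0.28 per week, hence T = 2π/ω ≈ 22.4 weeks.

T ≈ 22.4 weeks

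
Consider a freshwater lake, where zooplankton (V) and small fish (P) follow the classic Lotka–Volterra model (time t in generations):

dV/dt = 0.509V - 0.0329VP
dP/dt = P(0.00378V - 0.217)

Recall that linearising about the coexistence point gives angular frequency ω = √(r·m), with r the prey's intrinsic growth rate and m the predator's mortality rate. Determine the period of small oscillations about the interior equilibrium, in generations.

Here r = 0.509 and m = 0.217, so r·m = 0.11.
ω = √0.11 = 0.332 per generation, hence T = 2π/ω ≈ 18.9 generations.

T ≈ 18.9 generations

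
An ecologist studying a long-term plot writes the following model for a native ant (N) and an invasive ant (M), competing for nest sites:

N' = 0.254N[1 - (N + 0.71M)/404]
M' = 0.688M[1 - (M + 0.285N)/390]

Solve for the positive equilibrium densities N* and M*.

N* ≈ 159, M* ≈ 345

Setting both brackets to zero gives the nullclines N + 0.71M = 404 and 0.285N + M = 390.
Substituting M = 390 - 0.285N into the first: N(1 - 0.71·0.285) = 404 - 0.71·390.
So N* = 127/0.798 = 159, and then M* = 390 - 0.285·159 = 345.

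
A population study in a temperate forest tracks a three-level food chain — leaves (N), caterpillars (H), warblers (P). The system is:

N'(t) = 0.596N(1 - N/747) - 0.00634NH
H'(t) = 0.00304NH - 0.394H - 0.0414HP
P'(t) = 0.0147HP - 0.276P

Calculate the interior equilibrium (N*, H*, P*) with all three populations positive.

N* ≈ 598, H* ≈ 18.8, P* ≈ 34.4

From dP/dt = 0: 0.0147H* = 0.276, so H* = 18.8.
From dN/dt = 0: 0.596(1 - N*/747) = 0.00634·18.8, giving N* = 747·(1 - 0.2) = 598.
From dH/dt = 0: 0.00304·598 - 0.394 = 0.0414P*, so P* = 1.42/0.0414 = 34.4.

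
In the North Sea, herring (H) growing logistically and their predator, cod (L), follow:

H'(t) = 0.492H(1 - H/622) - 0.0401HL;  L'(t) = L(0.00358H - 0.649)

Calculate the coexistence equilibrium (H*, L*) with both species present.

H* ≈ 181, L* ≈ 8.69

From dL/dt = 0 with L > 0: 0.00358H* = 0.649, so H* = 181.
Substitute into dH/dt = 0: 0.492(1 - 181/622) = 0.0401L*.
The bracket is 0.709, giving L* = 0.349/0.0401 = 8.69.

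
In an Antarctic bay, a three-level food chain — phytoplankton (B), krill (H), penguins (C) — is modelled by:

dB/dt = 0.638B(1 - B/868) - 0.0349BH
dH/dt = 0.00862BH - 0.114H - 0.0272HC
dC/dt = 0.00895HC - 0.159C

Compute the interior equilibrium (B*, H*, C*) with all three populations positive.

From dC/dt = 0: 0.00895H* = 0.159, so H* = 17.8.
From dB/dt = 0: 0.638(1 - B*/868) = 0.0349·17.8, giving B* = 868·(1 - 0.972) = 24.5.
From dH/dt = 0: 0.00862·24.5 - 0.114 = 0.0272C*, so C* = 0.097/0.0272 = 3.56.

B* ≈ 24.5, H* ≈ 17.8, C* ≈ 3.56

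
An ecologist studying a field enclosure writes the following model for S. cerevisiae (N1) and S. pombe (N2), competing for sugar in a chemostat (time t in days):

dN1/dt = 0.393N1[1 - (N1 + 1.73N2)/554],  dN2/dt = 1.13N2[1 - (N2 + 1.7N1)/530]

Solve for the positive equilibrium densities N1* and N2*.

Setting both brackets to zero gives the nullclines N1 + 1.73N2 = 554 and 1.7N1 + N2 = 530.
Substituting N2 = 530 - 1.7N1 into the first: N1(1 - 1.73·1.7) = 554 - 1.73·530.
So N1* = -363/-1.94 = 187, and then N2* = 530 - 1.7·187 = 212.

N1* ≈ 187, N2* ≈ 212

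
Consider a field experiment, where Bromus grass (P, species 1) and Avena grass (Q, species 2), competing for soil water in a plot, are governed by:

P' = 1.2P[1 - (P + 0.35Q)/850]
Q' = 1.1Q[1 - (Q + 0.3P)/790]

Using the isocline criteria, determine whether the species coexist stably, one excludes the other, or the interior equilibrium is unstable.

Compare the nullcline intercepts: K1/α12 = 850/0.35 = 2430 > K2 = 790; K2/α21 = 790/0.3 = 2630 > K1 = 850.
Since both inequalities hold, each species can invade when rare, so the interior equilibrium is stable.

stable coexistence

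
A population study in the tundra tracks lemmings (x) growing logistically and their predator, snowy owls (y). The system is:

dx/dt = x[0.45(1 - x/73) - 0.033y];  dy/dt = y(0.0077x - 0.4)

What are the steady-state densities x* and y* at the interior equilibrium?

x* ≈ 51.9, y* ≈ 3.93

From dy/dt = 0 with y > 0: 0.0077x* = 0.4, so x* = 51.9.
Substitute into dx/dt = 0: 0.45(1 - 51.9/73) = 0.033y*.
The bracket is 0.288, giving y* = 0.13/0.033 = 3.93.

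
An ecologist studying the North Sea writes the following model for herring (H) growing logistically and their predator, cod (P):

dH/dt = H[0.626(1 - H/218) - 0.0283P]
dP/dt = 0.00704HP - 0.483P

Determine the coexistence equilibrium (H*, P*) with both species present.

H* ≈ 68.6, P* ≈ 15.2

From dP/dt = 0 with P > 0: 0.00704H* = 0.483, so H* = 68.6.
Substitute into dH/dt = 0: 0.626(1 - 68.6/218) = 0.0283P*.
The bracket is 0.685, giving P* = 0.429/0.0283 = 15.2.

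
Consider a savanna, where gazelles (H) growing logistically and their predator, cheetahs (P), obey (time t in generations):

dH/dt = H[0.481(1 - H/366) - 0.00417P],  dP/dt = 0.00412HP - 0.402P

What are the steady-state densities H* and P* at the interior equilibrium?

From dP/dt = 0 with P > 0: 0.00412H* = 0.402, so H* = 97.6.
Substitute into dH/dt = 0: 0.481(1 - 97.6/366) = 0.00417P*.
The bracket is 0.733, giving P* = 0.353/0.00417 = 84.6.

H* ≈ 97.6, P* ≈ 84.6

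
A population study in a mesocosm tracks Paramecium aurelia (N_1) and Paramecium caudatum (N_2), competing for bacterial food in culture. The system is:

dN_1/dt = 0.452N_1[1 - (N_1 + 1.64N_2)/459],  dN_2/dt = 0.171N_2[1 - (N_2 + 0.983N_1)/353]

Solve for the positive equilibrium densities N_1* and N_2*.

N_1* ≈ 196, N_2* ≈ 160

Setting both brackets to zero gives the nullclines N_1 + 1.64N_2 = 459 and 0.983N_1 + N_2 = 353.
Substituting N_2 = 353 - 0.983N_1 into the first: N_1(1 - 1.64·0.983) = 459 - 1.64·353.
So N_1* = -120/-0.612 = 196, and then N_2* = 353 - 0.983·196 = 160.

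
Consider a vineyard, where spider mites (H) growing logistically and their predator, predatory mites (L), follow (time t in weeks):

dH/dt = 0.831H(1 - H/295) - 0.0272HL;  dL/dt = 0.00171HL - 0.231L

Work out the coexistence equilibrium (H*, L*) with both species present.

H* ≈ 135, L* ≈ 16.6

From dL/dt = 0 with L > 0: 0.00171H* = 0.231, so H* = 135.
Substitute into dH/dt = 0: 0.831(1 - 135/295) = 0.0272L*.
The bracket is 0.542, giving L* = 0.45/0.0272 = 16.6.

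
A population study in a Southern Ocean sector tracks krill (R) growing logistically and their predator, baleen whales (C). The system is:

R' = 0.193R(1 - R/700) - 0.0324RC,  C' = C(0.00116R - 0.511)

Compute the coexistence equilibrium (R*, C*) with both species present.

R* ≈ 441, C* ≈ 2.21

From dC/dt = 0 with C > 0: 0.00116R* = 0.511, so R* = 441.
Substitute into dR/dt = 0: 0.193(1 - 441/700) = 0.0324C*.
The bracket is 0.371, giving C* = 0.0715/0.0324 = 2.21.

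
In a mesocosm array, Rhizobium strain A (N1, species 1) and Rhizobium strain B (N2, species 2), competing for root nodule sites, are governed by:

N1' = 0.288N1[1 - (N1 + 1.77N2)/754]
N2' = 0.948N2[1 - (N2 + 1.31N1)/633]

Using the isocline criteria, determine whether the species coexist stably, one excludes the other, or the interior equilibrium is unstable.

Compare the nullcline intercepts: K1/α12 = 754/1.77 = 426 < K2 = 633; K2/α21 = 633/1.31 = 483 < K1 = 754.
Since both are reversed, neither can invade when rare; the interior point is a saddle.

unstable coexistence (outcome depends on initial conditions)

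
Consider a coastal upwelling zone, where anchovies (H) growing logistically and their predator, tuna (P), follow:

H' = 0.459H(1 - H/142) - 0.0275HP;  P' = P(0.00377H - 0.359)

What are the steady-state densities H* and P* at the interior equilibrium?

H* ≈ 95.2, P* ≈ 5.5

From dP/dt = 0 with P > 0: 0.00377H* = 0.359, so H* = 95.2.
Substitute into dH/dt = 0: 0.459(1 - 95.2/142) = 0.0275P*.
The bracket is 0.329, giving P* = 0.151/0.0275 = 5.5.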